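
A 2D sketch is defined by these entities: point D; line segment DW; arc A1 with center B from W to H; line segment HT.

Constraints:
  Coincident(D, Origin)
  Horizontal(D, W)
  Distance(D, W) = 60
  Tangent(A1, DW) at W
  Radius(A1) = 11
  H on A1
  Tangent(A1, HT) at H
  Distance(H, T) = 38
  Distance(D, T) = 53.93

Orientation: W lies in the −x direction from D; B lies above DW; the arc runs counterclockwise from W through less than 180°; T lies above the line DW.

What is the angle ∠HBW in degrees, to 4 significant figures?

66.24°

D is at the origin; D and W share the same y with |DW| = 60.0 and W on the −x side, so W = (-60.00, 0.000). A1 meets DW tangentially, so BW is at right angles to DW, so B = W + (0, 11) = (-60.00, 11.00). Since BH ⟂ HT (tangency), |BT| = √(11.0² + 38.0²) = 39.56 regardless of where H sits on A1. So T lies on both circle(D, 53.93) and circle(B, 39.56); the above-DW intersection is T = (-34.62, 41.35). H is the foot of the tangent from T: H = (-49.93, 6.568).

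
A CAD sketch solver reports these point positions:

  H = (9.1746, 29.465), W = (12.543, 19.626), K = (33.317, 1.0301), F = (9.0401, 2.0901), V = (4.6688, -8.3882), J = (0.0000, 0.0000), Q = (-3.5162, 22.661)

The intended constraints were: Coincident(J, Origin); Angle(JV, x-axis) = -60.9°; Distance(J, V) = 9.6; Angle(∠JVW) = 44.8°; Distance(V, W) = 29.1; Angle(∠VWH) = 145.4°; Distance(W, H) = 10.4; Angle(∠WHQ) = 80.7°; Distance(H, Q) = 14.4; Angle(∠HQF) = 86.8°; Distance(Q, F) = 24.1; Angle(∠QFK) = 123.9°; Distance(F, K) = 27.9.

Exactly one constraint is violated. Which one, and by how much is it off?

Distance(F, K) = 27.9 — off by 3.60.

J = (0.00, 0.00) ✓; JV at -60.90° ✓; |JV| = 9.600 ✓; ∠JVW = 44.80° ✓; |VW| = 29.10 ✓; ∠VWH = 145.4° ✓; |WH| = 10.40 ✓; ∠WHQ = 80.70° ✓; |HQ| = 14.40 ✓; ∠HQF = 86.80° ✓; |QF| = 24.10 ✓; ∠QFK = 123.9° ✓; |FK| = 24.30 ✗.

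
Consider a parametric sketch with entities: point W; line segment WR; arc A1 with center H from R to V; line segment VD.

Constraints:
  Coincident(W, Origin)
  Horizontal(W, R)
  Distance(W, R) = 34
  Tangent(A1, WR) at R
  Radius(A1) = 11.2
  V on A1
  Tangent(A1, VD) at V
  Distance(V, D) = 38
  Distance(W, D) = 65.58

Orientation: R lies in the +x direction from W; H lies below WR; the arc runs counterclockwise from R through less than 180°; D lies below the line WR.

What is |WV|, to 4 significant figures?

29.35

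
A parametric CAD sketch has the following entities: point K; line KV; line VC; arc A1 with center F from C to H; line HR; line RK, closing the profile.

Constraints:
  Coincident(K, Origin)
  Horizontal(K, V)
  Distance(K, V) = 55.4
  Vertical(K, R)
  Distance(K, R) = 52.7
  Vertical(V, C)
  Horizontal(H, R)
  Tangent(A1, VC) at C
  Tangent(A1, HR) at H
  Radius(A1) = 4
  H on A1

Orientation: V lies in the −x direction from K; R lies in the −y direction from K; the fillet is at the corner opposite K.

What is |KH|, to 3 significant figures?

73.6

The virtual corner opposite K is at (-55.4, -52.7). Since A1 is tangent to VC there, FC ⟂ VC and tangency of A1 to HR means the radius FH is perpendicular to HR, with radius 4.0, so the center F sits 4.0 in from both sides at F = (-51.4, -48.7). That places the tangent points at C = (-55.4, -48.7) on VC and H = (-51.4, -52.7) on HR. Then |KH| = |H − K| = 73.6.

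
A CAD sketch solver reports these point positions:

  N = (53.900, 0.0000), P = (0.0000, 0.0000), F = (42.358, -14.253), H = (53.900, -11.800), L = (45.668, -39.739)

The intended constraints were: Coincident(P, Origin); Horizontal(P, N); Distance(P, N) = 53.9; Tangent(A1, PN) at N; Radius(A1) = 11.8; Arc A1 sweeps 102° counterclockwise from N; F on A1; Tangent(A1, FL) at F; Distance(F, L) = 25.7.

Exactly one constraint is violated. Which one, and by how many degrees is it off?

Tangent(A1, FL) at F — off by 4.60°.

P = (0.00, 0.00) ✓; P.y = 0.00, N.y = 0.00 ✓; |PN| = 53.90 ✓; ∠(HN, NP) = 90.00° ✓; |HN| = 11.80 ✓; bearing(H→F) − bearing(H→N) = 102.0° ✓; |HF| = 11.80 ✓; ∠(HF, FL) = 94.60° ✗; |FL| = 25.70 ✓.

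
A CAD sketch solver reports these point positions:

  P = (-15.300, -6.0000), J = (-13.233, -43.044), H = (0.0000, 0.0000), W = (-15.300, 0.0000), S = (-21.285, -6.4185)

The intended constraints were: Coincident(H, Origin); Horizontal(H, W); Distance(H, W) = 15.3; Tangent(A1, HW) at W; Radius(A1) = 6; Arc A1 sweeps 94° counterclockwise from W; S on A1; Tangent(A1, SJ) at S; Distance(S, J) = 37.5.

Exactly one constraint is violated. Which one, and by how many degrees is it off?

Tangent(A1, SJ) at S — off by 8.40°.

H = (0.00, 0.00) ✓; H.y = 0.00, W.y = 0.00 ✓; |HW| = 15.30 ✓; ∠(PW, WH) = 90.00° ✓; |PW| = 6.000 ✓; bearing(P→S) − bearing(P→W) = 94.00° ✓; |PS| = 6.000 ✓; ∠(PS, SJ) = 81.60° ✗; |SJ| = 37.50 ✓.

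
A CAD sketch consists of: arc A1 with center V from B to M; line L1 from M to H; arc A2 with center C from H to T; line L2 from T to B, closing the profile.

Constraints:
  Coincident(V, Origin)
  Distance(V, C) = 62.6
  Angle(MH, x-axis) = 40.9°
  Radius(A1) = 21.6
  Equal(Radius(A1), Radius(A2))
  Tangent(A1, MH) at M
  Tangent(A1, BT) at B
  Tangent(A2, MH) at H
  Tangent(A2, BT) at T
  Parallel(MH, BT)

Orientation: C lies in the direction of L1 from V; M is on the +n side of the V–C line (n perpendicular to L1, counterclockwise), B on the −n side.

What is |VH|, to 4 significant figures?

66.22

The slot axis is L1's direction at 40.9°, so u = (cos 40.9°, sin 40.9°) = (0.7559, 0.6547) and n = (−sin 40.9°, cos 40.9°) = (-0.6547, 0.7559). V is at the origin and C lies 62.6 along u from V, so C = 62.6·u = (47.32, 40.99). Tangency of A1 to both parallel lines with radius 21.6 puts M and B at V ± 21.6·n: M = (-14.14, 16.33), B = (14.14, -16.33). Equal radii place H and T the same way about C: H = C + 21.6·n = (33.17, 57.31), T = C − 21.6·n = (61.46, 24.66). Then |VH| = |H − V| = 66.22.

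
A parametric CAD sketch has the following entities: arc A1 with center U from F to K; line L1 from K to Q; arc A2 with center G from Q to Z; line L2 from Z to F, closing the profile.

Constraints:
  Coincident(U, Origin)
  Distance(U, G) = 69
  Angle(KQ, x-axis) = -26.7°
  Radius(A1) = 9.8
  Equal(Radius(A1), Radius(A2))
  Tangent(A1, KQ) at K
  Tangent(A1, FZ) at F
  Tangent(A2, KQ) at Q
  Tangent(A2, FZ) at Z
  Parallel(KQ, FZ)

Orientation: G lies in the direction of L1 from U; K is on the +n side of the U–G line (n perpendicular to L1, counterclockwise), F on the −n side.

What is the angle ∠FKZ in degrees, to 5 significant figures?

74.142°

The slot axis is L1's direction at -26.7°, so u = (cos -26.7°, sin -26.7°) = (0.89337, -0.44932) and n = (−sin -26.7°, cos -26.7°) = (0.44932, 0.89337). U is at the origin and G lies 69.0 along u from U, so G = 69.0·u = (61.643, -31.003). Tangency of A1 to both parallel lines with radius 9.8 puts K and F at U ± 9.8·n: K = (4.4033, 8.7550), F = (-4.4033, -8.7550). Equal radii place Q and Z the same way about G: Q = G + 9.8·n = (66.046, -22.248), Z = G − 9.8·n = (57.239, -39.758). Then cos ∠FKZ = KF·KZ / (|KF||KZ|), giving 74.142°.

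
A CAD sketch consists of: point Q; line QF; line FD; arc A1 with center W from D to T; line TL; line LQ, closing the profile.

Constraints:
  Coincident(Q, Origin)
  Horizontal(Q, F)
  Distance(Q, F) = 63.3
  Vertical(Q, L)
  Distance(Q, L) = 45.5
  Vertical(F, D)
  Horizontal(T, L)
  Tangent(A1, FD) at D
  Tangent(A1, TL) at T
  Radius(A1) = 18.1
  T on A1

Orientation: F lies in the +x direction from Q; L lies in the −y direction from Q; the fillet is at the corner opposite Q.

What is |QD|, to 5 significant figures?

68.976

Q is at the origin; Q and F share the same y with |QF| = 63.3 and F on the +x side, so F = (63.300, 0.0000). Q and L share the same x with |QL| = 45.5 and L on the −y side, so L = (0.0000, -45.500). The virtual corner opposite Q is at (63.300, -45.500). The tangent condition forces WD to be normal to FD and tangency of A1 to TL means the radius WT is perpendicular to TL, with radius 18.1, so the center W sits 18.1 in from both sides at W = (45.200, -27.400). That places the tangent points at D = (63.300, -27.400) on FD and T = (45.200, -45.500) on TL. Then |QD| = |D − Q| = 68.976.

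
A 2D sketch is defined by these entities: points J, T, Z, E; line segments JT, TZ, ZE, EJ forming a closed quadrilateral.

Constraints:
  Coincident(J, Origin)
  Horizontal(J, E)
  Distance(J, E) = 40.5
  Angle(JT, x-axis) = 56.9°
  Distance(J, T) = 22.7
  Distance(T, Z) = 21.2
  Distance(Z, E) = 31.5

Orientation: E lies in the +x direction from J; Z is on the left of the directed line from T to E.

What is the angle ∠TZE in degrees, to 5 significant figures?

77.448°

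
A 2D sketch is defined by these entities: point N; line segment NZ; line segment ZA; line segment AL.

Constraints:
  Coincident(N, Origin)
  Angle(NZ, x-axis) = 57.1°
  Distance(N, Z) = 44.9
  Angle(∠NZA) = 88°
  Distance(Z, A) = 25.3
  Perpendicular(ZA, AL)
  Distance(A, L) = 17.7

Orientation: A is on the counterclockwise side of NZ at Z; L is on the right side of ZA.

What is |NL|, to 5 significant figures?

66.922

N is at the origin; NZ runs at 57.1° with length 44.9, so Z = 44.9·(cos 57.1°, sin 57.1°) = (24.389, 37.699). ∠NZA = 88.0°, so ZA runs at 57.1° + (180° − 88.0°) = 149.10° from the x-axis; with |ZA| = 25.3, A = Z + 25.3·(cos 149.10°, sin 149.10°) = (2.6795, 50.692). ZA is perpendicular to AL; with |AL| = 17.7 on the right of ZA, L = A + 17.7·(0.51354, 0.85806) = (11.769, 65.879). Then |NL| = |L − N| = 66.922.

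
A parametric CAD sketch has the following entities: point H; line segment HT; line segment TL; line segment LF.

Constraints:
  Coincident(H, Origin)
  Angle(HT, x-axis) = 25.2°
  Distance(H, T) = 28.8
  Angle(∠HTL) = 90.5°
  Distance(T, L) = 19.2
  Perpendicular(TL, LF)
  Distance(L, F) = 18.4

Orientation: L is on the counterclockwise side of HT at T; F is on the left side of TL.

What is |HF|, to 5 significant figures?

22.057

H is at the origin; HT runs at 25.2° with length 28.8, so T = 28.8·(cos 25.2°, sin 25.2°) = (26.059, 12.262). ∠HTL = 90.5°, so TL runs at 25.2° + (180° − 90.5°) = 114.70° from the x-axis; with |TL| = 19.2, L = T + 19.2·(cos 114.70°, sin 114.70°) = (18.036, 29.706). TL ⟂ LF; with |LF| = 18.4 on the left of TL, F = L + 18.4·(-0.90851, -0.41787) = (1.3194, 22.017). Then |HF| = |F − H| = 22.057.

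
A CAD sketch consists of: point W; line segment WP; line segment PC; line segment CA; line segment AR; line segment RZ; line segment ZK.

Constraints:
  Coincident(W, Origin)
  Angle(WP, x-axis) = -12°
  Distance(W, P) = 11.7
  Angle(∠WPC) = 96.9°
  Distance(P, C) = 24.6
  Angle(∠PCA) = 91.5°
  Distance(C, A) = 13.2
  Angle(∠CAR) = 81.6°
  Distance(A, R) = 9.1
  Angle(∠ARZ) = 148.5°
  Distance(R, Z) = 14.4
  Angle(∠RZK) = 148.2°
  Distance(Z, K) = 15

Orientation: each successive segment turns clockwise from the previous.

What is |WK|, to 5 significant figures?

22.591

W is at the origin; WP runs at -12.0° with length 11.7, so P = (11.444, -2.4326). ∠WPC = 96.9° gives PC at -95.100° from the x-axis; with |PC| = 24.6, C = (9.2575, -26.935). ∠PCA = 91.5° gives CA at 176.40° from the x-axis; with |CA| = 13.2, A = (-3.9164, -26.106). ∠CAR = 81.6° gives AR at 78.000° from the x-axis; with |AR| = 9.1, R = (-2.0244, -17.205). ∠ARZ = 148.5° gives RZ at 46.500° from the x-axis; with |RZ| = 14.4, Z = (7.8879, -6.7598). ∠RZK = 148.2° gives ZK at 14.700° from the x-axis; with |ZK| = 15.0, K = (22.397, -2.9534). Then |WK| = |K − W| = 22.591.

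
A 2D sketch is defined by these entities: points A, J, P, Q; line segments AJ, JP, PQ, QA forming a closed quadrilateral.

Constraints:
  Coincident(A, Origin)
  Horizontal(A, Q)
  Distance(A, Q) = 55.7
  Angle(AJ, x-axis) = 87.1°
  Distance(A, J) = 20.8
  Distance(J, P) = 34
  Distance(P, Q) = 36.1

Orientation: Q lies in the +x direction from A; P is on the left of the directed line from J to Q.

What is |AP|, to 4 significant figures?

44.67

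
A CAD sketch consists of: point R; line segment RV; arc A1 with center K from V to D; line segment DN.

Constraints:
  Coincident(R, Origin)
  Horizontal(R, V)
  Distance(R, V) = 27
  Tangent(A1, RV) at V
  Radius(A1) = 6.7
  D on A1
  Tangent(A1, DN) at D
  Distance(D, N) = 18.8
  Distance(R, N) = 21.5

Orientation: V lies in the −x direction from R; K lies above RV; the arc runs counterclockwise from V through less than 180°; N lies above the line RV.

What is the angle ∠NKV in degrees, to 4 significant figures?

126.3°

R is at the origin; R and V share the same y with |RV| = 27.0 and V on the −x side, so V = (-27.00, 0.000). The tangent condition forces KV to be normal to RV, so K = V + (0, 6.7) = (-27.00, 6.700). Since KD ⟂ DN (tangency), |KN| = √(6.7² + 18.8²) = 19.96 regardless of where D sits on A1. So N lies on both circle(R, 21.5) and circle(K, 19.96); the above-RV intersection is N = (-10.92, 18.52). D is the foot of the tangent from N: D = (-21.45, 2.947).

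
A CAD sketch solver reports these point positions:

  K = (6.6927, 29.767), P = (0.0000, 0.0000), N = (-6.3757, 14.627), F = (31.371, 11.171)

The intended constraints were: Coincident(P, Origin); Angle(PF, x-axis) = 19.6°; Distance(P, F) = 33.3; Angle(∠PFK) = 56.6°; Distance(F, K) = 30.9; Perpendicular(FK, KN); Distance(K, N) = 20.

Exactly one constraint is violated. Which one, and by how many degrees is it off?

Perpendicular(FK, KN) — off by 3.80°.

P = (0.00, 0.00) ✓; PF at 19.60° ✓; |PF| = 33.30 ✓; ∠PFK = 56.60° ✓; |FK| = 30.90 ✓; ∠(FK, KN) = 86.20° ✗; |KN| = 20.00 ✓.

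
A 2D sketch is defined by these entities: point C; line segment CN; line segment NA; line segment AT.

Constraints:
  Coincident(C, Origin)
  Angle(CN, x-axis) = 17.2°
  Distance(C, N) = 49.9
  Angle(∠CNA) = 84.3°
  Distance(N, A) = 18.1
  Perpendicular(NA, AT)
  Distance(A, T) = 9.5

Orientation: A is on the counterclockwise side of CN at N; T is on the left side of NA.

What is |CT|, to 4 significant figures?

42.25

C is at the origin; CN runs at 17.2° with length 49.9, so N = 49.9·(cos 17.2°, sin 17.2°) = (47.67, 14.76). ∠CNA = 84.3°, so NA runs at 17.2° + (180° − 84.3°) = 112.9° from the x-axis; with |NA| = 18.1, A = N + 18.1·(cos 112.9°, sin 112.9°) = (40.63, 31.43). NA is perpendicular to AT; with |AT| = 9.5 on the left of NA, T = A + 9.5·(-0.9212, -0.3891) = (31.87, 27.73). Then |CT| = |T − C| = 42.25.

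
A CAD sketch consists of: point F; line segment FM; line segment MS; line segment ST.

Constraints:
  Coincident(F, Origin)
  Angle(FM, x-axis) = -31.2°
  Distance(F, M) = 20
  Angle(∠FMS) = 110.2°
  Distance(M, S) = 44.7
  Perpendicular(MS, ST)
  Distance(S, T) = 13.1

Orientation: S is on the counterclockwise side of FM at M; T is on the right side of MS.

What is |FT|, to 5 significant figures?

60.654

∠FMS = 110.2°, so MS runs at -31.2° + (180° − 110.2°) = 38.600° from the x-axis; with |MS| = 44.7, S = M + 44.7·(cos 38.600°, sin 38.600°) = (52.041, 17.527). The perpendicularity gives ST at right angles to MS; with |ST| = 13.1 on the right of MS, T = S + 13.1·(0.62388, -0.78152) = (60.214, 7.2890). Then |FT| = |T − F| = 60.654.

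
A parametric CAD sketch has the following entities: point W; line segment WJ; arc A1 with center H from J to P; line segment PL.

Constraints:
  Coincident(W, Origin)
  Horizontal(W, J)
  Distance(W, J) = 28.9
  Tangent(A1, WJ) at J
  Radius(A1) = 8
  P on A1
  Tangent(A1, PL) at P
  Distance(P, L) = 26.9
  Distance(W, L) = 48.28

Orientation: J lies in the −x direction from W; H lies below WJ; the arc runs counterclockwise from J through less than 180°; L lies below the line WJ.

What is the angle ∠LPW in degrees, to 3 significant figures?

94.7°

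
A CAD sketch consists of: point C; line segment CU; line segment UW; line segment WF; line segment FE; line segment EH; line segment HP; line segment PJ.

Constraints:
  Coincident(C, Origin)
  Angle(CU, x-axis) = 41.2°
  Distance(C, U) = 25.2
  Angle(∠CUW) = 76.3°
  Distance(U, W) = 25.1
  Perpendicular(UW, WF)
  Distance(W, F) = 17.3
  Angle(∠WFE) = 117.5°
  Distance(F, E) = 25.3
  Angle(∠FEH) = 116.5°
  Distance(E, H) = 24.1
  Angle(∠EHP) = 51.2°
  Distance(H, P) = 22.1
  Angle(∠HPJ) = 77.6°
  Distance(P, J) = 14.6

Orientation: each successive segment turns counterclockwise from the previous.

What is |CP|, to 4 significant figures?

15.53

C is at the origin; CU runs at 41.2° with length 25.2, so U = (18.96, 16.60). ∠CUW = 76.3° gives UW at 144.9° from the x-axis; with |UW| = 25.1, W = (-1.575, 31.03). UW ⟂ WF, so WF runs at -125.1°; with |WF| = 17.3, F = (-11.52, 16.88). ∠WFE = 117.5° gives FE at -62.60° from the x-axis; with |FE| = 25.3, E = (0.1208, -5.584). ∠FEH = 116.5° gives EH at 0.9000° from the x-axis; with |EH| = 24.1, H = (24.22, -5.206). ∠EHP = 51.2° gives HP at 129.7° from the x-axis; with |HP| = 22.1, P = (10.10, 11.80). Then |CP| = |P − C| = 15.53.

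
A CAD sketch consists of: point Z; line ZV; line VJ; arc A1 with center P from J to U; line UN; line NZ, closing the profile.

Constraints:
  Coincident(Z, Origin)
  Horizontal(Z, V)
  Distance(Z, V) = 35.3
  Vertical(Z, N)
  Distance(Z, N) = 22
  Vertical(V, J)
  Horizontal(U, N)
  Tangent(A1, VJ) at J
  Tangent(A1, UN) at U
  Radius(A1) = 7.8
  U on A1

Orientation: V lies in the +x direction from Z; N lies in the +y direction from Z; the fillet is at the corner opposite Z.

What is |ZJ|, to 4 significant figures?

38.05

The virtual corner opposite Z is at (35.30, 22.00). Since A1 is tangent to VJ there, PJ ⟂ VJ and tangency of A1 to UN means the radius PU is perpendicular to UN, with radius 7.8, so the center P sits 7.8 in from both sides at P = (27.50, 14.20). That places the tangent points at J = (35.30, 14.20) on VJ and U = (27.50, 22.00) on UN. Then |ZJ| = |J − Z| = 38.05.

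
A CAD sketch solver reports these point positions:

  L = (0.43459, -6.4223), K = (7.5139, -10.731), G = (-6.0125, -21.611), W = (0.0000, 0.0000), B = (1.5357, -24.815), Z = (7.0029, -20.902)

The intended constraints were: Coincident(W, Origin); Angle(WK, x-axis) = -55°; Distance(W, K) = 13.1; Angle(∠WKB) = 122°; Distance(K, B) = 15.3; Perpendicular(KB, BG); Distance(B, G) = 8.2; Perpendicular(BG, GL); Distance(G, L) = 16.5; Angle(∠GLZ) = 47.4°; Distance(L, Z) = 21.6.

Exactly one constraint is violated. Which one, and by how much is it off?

Distance(L, Z) = 21.6 — off by 5.70.

W = (0.00, 0.00) ✓; WK at -55.00° ✓; |WK| = 13.10 ✓; ∠WKB = 122.0° ✓; |KB| = 15.30 ✓; ∠(KB, BG) = 90.00° ✓; |BG| = 8.200 ✓; ∠(BG, GL) = 90.00° ✓; |GL| = 16.50 ✓; ∠GLZ = 47.40° ✓; |LZ| = 15.90 ✗.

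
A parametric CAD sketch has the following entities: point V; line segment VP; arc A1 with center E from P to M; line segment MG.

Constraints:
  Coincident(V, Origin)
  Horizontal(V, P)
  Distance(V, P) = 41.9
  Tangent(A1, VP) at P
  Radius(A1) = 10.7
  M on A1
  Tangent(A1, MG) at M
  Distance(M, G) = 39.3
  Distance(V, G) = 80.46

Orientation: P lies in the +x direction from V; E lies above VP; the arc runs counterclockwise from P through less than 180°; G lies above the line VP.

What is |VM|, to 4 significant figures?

51.75

V is at the origin; VP is horizontal with |VP| = 41.9 and P on the +x side, so P = (41.90, 0.000). The tangent condition forces EP to be normal to VP, so E = P + (0, 10.7) = (41.90, 10.70). Since EM ⟂ MG (tangency), |EG| = √(10.7² + 39.3²) = 40.73 regardless of where M sits on A1. So G lies on both circle(V, 80.46) and circle(E, 40.73); the above-VP intersection is G = (69.36, 40.78). M is the foot of the tangent from G: M = (51.42, 5.816).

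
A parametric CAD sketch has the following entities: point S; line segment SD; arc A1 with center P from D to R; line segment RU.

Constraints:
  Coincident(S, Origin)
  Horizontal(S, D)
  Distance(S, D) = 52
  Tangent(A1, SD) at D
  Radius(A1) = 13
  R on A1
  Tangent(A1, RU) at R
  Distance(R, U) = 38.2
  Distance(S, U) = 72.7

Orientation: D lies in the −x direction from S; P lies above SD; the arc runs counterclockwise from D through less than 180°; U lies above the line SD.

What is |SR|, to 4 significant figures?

42.73

Checks: |PD| = 13.00 ✓; |PR| = 13.00 ✓; ∠(PR, RU) = 90.00° ✓; |RU| = 38.20 ✓; |SU| = 72.70 ✓.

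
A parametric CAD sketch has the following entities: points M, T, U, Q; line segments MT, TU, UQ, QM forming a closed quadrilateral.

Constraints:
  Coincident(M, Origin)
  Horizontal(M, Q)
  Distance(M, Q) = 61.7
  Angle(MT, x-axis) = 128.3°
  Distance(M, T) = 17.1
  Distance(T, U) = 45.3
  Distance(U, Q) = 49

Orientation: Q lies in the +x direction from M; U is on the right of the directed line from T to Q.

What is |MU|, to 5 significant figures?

28.201

Checks: |TU| = 45.30 ✓; |UQ| = 49.00 ✓.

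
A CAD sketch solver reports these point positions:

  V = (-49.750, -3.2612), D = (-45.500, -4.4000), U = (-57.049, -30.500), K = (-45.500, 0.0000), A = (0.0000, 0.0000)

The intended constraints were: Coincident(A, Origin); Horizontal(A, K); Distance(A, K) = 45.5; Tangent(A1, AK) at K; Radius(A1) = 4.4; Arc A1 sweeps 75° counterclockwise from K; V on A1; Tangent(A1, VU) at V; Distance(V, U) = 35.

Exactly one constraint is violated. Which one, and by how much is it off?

Distance(V, U) = 35 — off by 6.80.

A = (0.00, 0.00) ✓; A.y = 0.00, K.y = 0.00 ✓; |AK| = 45.50 ✓; ∠(DK, KA) = 90.00° ✓; |DK| = 4.400 ✓; bearing(D→V) − bearing(D→K) = 75.00° ✓; |DV| = 4.400 ✓; ∠(DV, VU) = 90.00° ✓; |VU| = 28.20 ✗.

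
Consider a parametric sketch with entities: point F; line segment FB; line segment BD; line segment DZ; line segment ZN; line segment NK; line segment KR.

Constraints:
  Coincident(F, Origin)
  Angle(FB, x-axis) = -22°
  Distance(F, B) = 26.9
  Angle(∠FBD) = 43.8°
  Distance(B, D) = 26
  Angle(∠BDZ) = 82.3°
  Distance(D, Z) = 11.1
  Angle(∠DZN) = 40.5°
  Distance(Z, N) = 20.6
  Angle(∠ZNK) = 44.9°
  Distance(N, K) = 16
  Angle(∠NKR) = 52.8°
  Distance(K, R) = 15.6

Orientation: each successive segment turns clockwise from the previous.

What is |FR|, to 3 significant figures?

11.6

F is at the origin; FB runs at -22.0° with length 26.9, so B = (24.9, -10.1). ∠FBD = 43.8° gives BD at -158° from the x-axis; with |BD| = 26.0, D = (0.801, -19.7). ∠BDZ = 82.3° gives DZ at 104° from the x-axis; with |DZ| = 11.1, Z = (-1.90, -8.97). ∠DZN = 40.5° gives ZN at -35.4° from the x-axis; with |ZN| = 20.6, N = (14.9, -20.9). ∠ZNK = 44.9° gives NK at -170° from the x-axis; with |NK| = 16.0, K = (-0.892, -23.5). ∠NKR = 52.8° gives KR at 62.3° from the x-axis; with |KR| = 15.6, R = (6.36, -9.73). Then |FR| = |R − F| = 11.6.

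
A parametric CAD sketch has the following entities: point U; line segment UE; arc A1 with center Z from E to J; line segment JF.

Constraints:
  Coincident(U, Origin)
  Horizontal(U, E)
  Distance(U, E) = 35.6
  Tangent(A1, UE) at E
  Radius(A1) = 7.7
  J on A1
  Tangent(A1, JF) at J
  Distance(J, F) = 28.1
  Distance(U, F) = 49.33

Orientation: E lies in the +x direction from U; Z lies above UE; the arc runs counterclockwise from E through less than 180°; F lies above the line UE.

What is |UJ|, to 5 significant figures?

44.056

Checks: |ZJ| = 7.700 ✓; ∠(ZJ, JF) = 90.00° ✓; |JF| = 28.10 ✓; |UF| = 49.33 ✓.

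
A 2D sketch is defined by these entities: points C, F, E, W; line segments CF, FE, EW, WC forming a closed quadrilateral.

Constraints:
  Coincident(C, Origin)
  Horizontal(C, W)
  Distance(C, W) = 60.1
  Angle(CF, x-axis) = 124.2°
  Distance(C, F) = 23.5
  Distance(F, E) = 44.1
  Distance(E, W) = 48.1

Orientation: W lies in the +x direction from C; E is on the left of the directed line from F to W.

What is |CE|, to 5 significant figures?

45.207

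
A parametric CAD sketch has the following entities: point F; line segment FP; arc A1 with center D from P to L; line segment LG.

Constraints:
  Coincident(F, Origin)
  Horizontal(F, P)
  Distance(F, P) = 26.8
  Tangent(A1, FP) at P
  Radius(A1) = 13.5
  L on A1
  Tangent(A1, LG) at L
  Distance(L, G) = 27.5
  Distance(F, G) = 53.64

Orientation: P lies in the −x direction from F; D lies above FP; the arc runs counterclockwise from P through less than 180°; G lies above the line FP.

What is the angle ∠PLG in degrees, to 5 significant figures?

118.10°

F is at the origin; F and P share the same y with |FP| = 26.8 and P on the −x side, so P = (-26.800, 0.0000). Tangency of A1 to FP means the radius DP is perpendicular to FP, so D = P + (0, 13.5) = (-26.800, 13.500). Since DL ⟂ LG (tangency), |DG| = √(13.5² + 27.5²) = 30.635 regardless of where L sits on A1. So G lies on both circle(F, 53.64) and circle(D, 30.635); the above-FP intersection is G = (-30.876, 43.863). L is the foot of the tangent from G: L = (-15.581, 21.009).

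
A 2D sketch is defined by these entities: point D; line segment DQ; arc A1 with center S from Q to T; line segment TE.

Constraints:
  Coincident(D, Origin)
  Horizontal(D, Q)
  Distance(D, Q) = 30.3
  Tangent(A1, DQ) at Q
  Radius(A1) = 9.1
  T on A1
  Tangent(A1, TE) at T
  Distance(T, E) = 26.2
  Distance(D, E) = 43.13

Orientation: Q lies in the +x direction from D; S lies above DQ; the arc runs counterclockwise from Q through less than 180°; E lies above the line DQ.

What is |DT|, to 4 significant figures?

40.45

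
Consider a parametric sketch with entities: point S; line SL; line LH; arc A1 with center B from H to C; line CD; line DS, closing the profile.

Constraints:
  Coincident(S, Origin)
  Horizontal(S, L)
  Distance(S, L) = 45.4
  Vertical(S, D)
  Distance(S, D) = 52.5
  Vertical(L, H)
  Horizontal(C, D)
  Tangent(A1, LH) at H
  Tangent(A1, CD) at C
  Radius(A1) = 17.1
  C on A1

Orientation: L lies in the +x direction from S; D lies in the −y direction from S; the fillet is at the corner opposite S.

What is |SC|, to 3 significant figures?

59.6

The virtual corner opposite S is at (45.4, -52.5). Tangency of A1 to LH means the radius BH is perpendicular to LH and the tangent condition forces BC to be normal to CD, with radius 17.1, so the center B sits 17.1 in from both sides at B = (28.3, -35.4). That places the tangent points at H = (45.4, -35.4) on LH and C = (28.3, -52.5) on CD. Then |SC| = |C − S| = 59.6.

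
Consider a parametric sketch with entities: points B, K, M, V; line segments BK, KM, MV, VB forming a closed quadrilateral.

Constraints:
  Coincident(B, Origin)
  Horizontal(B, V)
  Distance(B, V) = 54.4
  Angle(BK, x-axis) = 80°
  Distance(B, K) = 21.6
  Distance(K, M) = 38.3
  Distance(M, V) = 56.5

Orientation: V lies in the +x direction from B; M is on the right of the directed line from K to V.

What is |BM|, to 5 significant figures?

16.895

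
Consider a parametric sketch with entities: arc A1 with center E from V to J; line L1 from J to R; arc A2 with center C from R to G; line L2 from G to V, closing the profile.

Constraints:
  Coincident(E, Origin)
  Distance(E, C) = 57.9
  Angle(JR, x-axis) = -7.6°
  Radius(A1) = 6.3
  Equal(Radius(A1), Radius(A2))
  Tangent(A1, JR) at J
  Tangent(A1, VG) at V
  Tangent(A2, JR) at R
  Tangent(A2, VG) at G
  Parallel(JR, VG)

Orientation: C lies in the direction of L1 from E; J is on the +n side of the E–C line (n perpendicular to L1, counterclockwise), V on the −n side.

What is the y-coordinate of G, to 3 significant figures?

-13.9

The slot axis is L1's direction at -7.6°, so u = (cos -7.6°, sin -7.6°) = (0.991, -0.132) and n = (−sin -7.6°, cos -7.6°) = (0.132, 0.991). E is at the origin and C lies 57.9 along u from E, so C = 57.9·u = (57.4, -7.66). Tangency of A1 to both parallel lines with radius 6.3 puts J and V at E ± 6.3·n: J = (0.833, 6.24), V = (-0.833, -6.24). Equal radii place R and G the same way about C: R = C + 6.3·n = (58.2, -1.41), G = C − 6.3·n = (56.6, -13.9). So G.y = -13.9.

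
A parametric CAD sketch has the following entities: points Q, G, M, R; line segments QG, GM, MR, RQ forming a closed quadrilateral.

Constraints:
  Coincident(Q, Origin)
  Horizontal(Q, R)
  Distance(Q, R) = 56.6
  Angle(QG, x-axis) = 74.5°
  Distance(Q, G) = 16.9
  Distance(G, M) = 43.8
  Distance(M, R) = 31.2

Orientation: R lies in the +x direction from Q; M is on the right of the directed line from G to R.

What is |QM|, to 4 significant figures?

36.32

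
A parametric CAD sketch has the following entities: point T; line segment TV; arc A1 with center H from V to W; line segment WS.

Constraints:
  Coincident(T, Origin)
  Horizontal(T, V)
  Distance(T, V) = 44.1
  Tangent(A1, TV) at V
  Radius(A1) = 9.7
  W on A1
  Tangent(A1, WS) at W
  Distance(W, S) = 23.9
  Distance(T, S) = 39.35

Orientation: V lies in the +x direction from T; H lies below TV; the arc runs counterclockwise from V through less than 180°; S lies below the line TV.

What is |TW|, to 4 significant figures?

35.56

T is at the origin; T and V share the same y with |TV| = 44.1 and V on the +x side, so V = (44.10, 0.000). The tangent condition forces HV to be normal to TV, so H = V + (0, -9.7) = (44.10, -9.700). Since HW ⟂ WS (tangency), |HS| = √(9.7² + 23.9²) = 25.79 regardless of where W sits on A1. So S lies on both circle(T, 39.35) and circle(H, 25.79); the below-TV intersection is S = (26.79, -28.82). W is the foot of the tangent from S: W = (34.99, -6.373).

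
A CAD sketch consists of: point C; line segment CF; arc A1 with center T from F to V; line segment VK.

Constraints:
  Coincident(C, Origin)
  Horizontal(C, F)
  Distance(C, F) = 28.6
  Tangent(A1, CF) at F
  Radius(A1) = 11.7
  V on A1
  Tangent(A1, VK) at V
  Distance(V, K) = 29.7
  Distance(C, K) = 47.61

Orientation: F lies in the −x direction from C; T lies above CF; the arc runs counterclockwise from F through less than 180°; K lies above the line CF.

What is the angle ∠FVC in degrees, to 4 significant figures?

93.11°

Checks: |TV| = 11.70 ✓; ∠(TV, VK) = 90.00° ✓; |VK| = 29.70 ✓; |CK| = 47.61 ✓.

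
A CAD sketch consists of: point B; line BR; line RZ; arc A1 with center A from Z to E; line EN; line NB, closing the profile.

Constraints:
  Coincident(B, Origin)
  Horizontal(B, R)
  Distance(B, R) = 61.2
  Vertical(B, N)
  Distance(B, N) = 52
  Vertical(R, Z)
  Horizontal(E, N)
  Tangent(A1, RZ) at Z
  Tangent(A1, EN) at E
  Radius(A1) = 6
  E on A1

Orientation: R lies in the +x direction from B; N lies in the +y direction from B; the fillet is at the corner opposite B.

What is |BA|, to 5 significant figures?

71.854

B is at the origin; BR is horizontal with |BR| = 61.2 and R on the +x side, so R = (61.200, 0.0000). BN is vertical with |BN| = 52.0 and N on the +y side, so N = (0.0000, 52.000). The virtual corner opposite B is at (61.200, 52.000). A1 meets RZ tangentially, so AZ is at right angles to RZ and the tangent condition forces AE to be normal to EN, with radius 6.0, so the center A sits 6.0 in from both sides at A = (55.200, 46.000). Then |BA| = |A − B| = 71.854.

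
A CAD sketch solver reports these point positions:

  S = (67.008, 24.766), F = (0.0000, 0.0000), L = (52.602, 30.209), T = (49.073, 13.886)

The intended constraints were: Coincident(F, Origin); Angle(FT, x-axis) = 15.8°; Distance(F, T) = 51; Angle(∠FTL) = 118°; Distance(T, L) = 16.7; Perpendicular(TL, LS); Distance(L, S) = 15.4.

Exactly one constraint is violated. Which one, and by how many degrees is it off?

Perpendicular(TL, LS) — off by 8.50°.

F = (0.00, 0.00) ✓; FT at 15.80° ✓; |FT| = 51.00 ✓; ∠FTL = 118.0° ✓; |TL| = 16.70 ✓; ∠(TL, LS) = 98.50° ✗; |LS| = 15.40 ✓.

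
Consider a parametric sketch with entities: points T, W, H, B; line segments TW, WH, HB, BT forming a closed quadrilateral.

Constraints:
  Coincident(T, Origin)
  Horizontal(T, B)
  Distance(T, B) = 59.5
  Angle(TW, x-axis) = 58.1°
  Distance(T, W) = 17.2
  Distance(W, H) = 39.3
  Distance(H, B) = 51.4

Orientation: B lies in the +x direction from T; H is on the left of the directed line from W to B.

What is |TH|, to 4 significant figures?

56.39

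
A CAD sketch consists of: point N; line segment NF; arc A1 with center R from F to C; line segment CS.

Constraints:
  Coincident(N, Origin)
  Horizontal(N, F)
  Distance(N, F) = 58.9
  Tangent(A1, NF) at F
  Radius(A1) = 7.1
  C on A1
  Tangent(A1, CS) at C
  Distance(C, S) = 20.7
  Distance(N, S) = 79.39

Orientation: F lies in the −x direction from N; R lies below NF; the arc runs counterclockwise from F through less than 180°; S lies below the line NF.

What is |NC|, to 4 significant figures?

64.65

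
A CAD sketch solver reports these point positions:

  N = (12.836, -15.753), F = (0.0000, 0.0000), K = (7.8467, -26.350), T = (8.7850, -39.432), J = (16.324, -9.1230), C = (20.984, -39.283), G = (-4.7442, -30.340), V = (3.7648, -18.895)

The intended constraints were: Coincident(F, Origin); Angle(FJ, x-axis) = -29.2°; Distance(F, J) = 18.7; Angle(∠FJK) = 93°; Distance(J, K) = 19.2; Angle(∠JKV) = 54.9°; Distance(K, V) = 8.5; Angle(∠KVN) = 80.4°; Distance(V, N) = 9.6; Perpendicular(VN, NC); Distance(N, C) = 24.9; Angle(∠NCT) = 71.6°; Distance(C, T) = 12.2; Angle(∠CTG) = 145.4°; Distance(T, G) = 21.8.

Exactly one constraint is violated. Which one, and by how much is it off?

Distance(T, G) = 21.8 — off by 5.50.

F = (0.00, 0.00) ✓; FJ at -29.20° ✓; |FJ| = 18.70 ✓; ∠FJK = 93.00° ✓; |JK| = 19.20 ✓; ∠JKV = 54.90° ✓; |KV| = 8.499 ✓; ∠KVN = 80.40° ✓; |VN| = 9.600 ✓; ∠(VN, NC) = 90.00° ✓; |NC| = 24.90 ✓; ∠NCT = 71.60° ✓; |CT| = 12.20 ✓; ∠CTG = 145.4° ✓; |TG| = 16.30 ✗.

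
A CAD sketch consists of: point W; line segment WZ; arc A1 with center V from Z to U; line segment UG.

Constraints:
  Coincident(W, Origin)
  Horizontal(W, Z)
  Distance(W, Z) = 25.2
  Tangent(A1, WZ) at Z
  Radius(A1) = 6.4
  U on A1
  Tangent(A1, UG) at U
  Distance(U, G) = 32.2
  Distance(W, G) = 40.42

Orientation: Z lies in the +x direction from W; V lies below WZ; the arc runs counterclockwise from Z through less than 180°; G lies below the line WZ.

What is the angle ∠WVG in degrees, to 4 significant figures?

85.97°

W is at the origin; WZ is horizontal with |WZ| = 25.2 and Z on the +x side, so Z = (25.20, 0.000). Since A1 is tangent to WZ there, VZ ⟂ WZ, so V = Z + (0, -6.4) = (25.20, -6.400). Since VU ⟂ UG (tangency), |VG| = √(6.4² + 32.2²) = 32.83 regardless of where U sits on A1. So G lies on both circle(W, 40.42) and circle(V, 32.83); the below-WZ intersection is G = (14.90, -37.57). U is the foot of the tangent from G: U = (18.85, -5.616).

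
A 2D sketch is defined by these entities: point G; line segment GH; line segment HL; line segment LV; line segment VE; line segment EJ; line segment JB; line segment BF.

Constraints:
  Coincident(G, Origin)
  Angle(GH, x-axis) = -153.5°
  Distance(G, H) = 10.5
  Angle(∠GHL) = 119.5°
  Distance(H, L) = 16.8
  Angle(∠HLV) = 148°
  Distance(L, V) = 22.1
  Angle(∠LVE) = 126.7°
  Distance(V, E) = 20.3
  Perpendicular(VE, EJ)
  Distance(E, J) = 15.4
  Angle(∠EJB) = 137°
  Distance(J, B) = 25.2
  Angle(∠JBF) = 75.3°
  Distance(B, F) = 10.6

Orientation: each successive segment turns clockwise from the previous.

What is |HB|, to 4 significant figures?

17.71

VE is perpendicular to EJ, so EJ runs at -29.30°; with |EJ| = 15.4, J = (-8.949, 35.07). ∠EJB = 137.0° gives JB at -72.30° from the x-axis; with |JB| = 25.2, B = (-1.288, 11.06). Then |HB| = |B − H| = 17.71.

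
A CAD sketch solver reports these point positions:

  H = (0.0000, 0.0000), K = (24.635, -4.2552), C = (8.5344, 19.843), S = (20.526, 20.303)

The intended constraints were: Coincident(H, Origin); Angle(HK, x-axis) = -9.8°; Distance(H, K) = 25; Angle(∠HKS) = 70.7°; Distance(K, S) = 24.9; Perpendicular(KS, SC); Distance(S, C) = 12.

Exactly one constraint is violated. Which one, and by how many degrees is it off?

Perpendicular(KS, SC) — off by 7.30°.

H = (0.00, 0.00) ✓; HK at -9.800° ✓; |HK| = 25.00 ✓; ∠HKS = 70.70° ✓; |KS| = 24.90 ✓; ∠(KS, SC) = 82.70° ✗; |SC| = 12.00 ✓.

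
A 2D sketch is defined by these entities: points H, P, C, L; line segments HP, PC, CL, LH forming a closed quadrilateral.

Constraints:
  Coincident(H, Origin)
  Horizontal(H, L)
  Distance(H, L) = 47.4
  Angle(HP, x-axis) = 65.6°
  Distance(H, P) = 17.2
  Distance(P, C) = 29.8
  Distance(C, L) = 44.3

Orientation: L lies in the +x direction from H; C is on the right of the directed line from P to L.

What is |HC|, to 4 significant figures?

15.09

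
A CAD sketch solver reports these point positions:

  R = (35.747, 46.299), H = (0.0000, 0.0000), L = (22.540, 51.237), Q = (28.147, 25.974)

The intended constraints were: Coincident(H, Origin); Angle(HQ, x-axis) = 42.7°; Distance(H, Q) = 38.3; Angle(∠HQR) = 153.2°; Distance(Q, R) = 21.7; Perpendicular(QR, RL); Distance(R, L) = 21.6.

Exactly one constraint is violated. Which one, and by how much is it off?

Distance(R, L) = 21.6 — off by 7.50.

H = (0.00, 0.00) ✓; HQ at 42.70° ✓; |HQ| = 38.30 ✓; ∠HQR = 153.2° ✓; |QR| = 21.70 ✓; ∠(QR, RL) = 90.00° ✓; |RL| = 14.10 ✗.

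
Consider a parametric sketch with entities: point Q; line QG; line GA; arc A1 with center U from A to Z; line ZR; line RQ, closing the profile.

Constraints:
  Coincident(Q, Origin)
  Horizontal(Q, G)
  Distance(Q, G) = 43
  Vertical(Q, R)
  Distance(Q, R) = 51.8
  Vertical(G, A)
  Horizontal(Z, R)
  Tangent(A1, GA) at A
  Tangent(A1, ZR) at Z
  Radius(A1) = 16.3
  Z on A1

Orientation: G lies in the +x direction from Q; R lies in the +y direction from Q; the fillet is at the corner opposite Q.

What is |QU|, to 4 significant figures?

44.42

Q is at the origin; QG is horizontal with |QG| = 43.0 and G on the +x side, so G = (43.00, 0.000). Q and R share the same x with |QR| = 51.8 and R on the +y side, so R = (0.000, 51.80). The virtual corner opposite Q is at (43.00, 51.80). Tangency of A1 to GA means the radius UA is perpendicular to GA and the tangent condition forces UZ to be normal to ZR, with radius 16.3, so the center U sits 16.3 in from both sides at U = (26.70, 35.50). Then |QU| = |U − Q| = 44.42.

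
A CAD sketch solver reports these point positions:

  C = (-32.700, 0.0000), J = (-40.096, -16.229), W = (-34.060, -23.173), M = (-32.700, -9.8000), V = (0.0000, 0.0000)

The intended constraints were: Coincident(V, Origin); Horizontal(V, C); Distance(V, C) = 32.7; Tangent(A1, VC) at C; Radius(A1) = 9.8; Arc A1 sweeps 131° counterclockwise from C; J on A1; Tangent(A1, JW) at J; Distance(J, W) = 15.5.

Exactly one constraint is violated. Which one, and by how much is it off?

Distance(J, W) = 15.5 — off by 6.30.

V = (0.00, 0.00) ✓; V.y = 0.00, C.y = 0.00 ✓; |VC| = 32.70 ✓; ∠(MC, CV) = 90.00° ✓; |MC| = 9.800 ✓; bearing(M→J) − bearing(M→C) = 131.0° ✓; |MJ| = 9.800 ✓; ∠(MJ, JW) = 90.00° ✓; |JW| = 9.201 ✗.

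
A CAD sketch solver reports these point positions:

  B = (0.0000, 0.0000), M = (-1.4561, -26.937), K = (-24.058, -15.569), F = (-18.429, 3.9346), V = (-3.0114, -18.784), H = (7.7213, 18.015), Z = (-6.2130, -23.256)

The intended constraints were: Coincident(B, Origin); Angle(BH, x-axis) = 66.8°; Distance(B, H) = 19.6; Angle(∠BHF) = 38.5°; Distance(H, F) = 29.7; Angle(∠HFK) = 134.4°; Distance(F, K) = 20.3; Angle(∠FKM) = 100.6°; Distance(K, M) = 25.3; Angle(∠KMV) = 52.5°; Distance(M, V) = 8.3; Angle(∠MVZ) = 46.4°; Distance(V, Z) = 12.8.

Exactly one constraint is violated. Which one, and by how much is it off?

Distance(V, Z) = 12.8 — off by 7.30.

B = (0.00, 0.00) ✓; BH at 66.80° ✓; |BH| = 19.60 ✓; ∠BHF = 38.50° ✓; |HF| = 29.70 ✓; ∠HFK = 134.4° ✓; |FK| = 20.30 ✓; ∠FKM = 100.6° ✓; |KM| = 25.30 ✓; ∠KMV = 52.50° ✓; |MV| = 8.300 ✓; ∠MVZ = 46.40° ✓; |VZ| = 5.500 ✗.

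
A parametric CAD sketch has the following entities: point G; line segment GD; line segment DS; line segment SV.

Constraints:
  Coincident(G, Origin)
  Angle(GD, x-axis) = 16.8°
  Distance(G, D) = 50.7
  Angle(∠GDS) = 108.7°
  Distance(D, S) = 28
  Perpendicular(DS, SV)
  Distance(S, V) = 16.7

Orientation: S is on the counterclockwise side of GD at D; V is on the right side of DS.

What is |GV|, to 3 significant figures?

78.4

G is at the origin; GD runs at 16.8° with length 50.7, so D = 50.7·(cos 16.8°, sin 16.8°) = (48.5, 14.7). ∠GDS = 108.7°, so DS runs at 16.8° + (180° − 108.7°) = 88.1° from the x-axis; with |DS| = 28.0, S = D + 28.0·(cos 88.1°, sin 88.1°) = (49.5, 42.6). DS ⟂ SV; with |SV| = 16.7 on the right of DS, V = S + 16.7·(0.999, -0.0332) = (66.2, 42.1). Then |GV| = |V − G| = 78.4.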